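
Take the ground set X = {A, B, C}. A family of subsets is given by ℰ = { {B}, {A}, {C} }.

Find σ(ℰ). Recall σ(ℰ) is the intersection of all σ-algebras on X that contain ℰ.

Take S₀ = ℰ ∪ {∅, X} = { ∅, {A}, {B}, {C}, X }.
Pass 1 adds 3:
  {A,B}  = {C}ᶜ
  {A,C}  = {B}ᶜ
  {B,C}  = {A}ᶜ
After Pass 2 the family is unchanged; done.

Therefore σ(ℰ) = { ∅, {A}, {B}, {C}, {A,B}, {A,C}, {B,C}, X } (|σ(ℰ)| = 8).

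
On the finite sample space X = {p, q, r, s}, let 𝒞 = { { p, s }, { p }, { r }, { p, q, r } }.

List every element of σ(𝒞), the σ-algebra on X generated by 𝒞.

Begin from { {}, { p }, { r }, { p, s }, { p, q, r }, X } (that is, 𝒞 plus ∅ and X).
Round 1. New:
  { s }  = complement { p, q, r }
  { p, r }  = { r } ∪ { p }
  { q, r }  = complement { p, s }
  { p, q, s }  = complement { r }
  { p, r, s }  = { r } ∪ { p, s }
  { q, r, s }  = complement { p }
Round 2 (3 new):
  { q }  = complement { p, r, s }
  { q, s }  = complement { p, r }
  { r, s }  = { r } ∪ { s }
Round 3 (1 new):
  { p, q }  = complement { r, s }
Round 4: already closed under ᶜ and ∪.

σ(𝒞) = { {}, { p }, { q }, { r }, { s }, { p, q }, { p, r }, { p, s }, { q, r }, { q, s }, { r, s }, { p, q, r }, { p, q, s }, { p, r, s }, { q, r, s }, X }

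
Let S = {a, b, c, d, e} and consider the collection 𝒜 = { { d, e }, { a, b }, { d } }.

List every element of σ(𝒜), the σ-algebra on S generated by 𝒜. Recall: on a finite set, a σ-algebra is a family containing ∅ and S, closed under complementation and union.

σ(𝒜) = { {}, { c }, { d }, { e }, { a, b }, { c, d }, { c, e }, { d, e }, { a, b, c }, { a, b, d }, { a, b, e }, { c, d, e }, { a, b, c, d }, { a, b, c, e }, { a, b, d, e }, S }

Working:
Begin from { {}, { d }, { a, b }, { d, e }, S } (that is, 𝒜 plus ∅ and S).
Round 1 (5 new):
  { a, b, c }  = S∖{ d, e }
  { a, b, d }  = { a, b } ∪ { d }
  { c, d, e }  = S∖{ a, b }
  { a, b, c, e }  = S∖{ d }
  { a, b, d, e }  = { d, e } ∪ { a, b }
  (now 10)
Round 2: 3 new —
  { c }  = S∖{ a, b, d, e }
  { c, e }  = S∖{ a, b, d }
  { a, b, c, d }  = { a, b, c } ∪ { a, b, d }
  (now 13)
Round 3 adds 2:
  { e }  = S∖{ a, b, c, d }
  { c, d }  = { c } ∪ { d }
  (now 15)
Round 4 (1 new):
  { a, b, e }  = S∖{ c, d }
  (now 16)
After Round 5 the family is unchanged; done.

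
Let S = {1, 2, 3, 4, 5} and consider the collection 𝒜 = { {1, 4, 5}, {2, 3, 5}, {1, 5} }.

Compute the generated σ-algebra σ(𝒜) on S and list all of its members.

Answer: σ(𝒜) = { ∅, {1}, {4}, {5}, {1, 4}, {1, 5}, {2, 3}, {4, 5}, {1, 2, 3}, {1, 4, 5}, {2, 3, 4}, {2, 3, 5}, {1, 2, 3, 4}, {1, 2, 3, 5}, {2, 3, 4, 5}, S }

Trace:
Initial family (5 sets): { ∅, {1, 5}, {1, 4, 5}, {2, 3, 5}, S }.
Round 1: +4 →
  {1, 4}  = complement {2, 3, 5}
  {2, 3}  = complement {1, 4, 5}
  {2, 3, 4}  = complement {1, 5}
  {1, 2, 3, 5}  = {2, 3, 5} ∪ {1, 5}
Round 2 adds 3:
  {4}  = complement {1, 2, 3, 5}
  {1, 2, 3, 4}  = {2, 3, 4} ∪ {1, 4}
  {2, 3, 4, 5}  = {2, 3, 4} ∪ {2, 3, 5}
Round 3 (2 new):
  {1}  = complement {2, 3, 4, 5}
  {5}  = complement {1, 2, 3, 4}
Round 4: 2 new —
  {4, 5}  = {4} ∪ {5}
  {1, 2, 3}  = {2, 3} ∪ {1}
Round 5: stable.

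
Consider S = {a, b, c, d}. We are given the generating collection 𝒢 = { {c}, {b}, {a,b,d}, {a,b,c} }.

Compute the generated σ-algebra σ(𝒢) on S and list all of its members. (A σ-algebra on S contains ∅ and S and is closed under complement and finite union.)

|σ(𝒢)| = 16.  σ(𝒢) = { ∅, {a}, {b}, {c}, {d}, {a,b}, {a,c}, {a,d}, {b,c}, {b,d}, {c,d}, {a,b,c}, {a,b,d}, {a,c,d}, {b,c,d}, S }

Working:
Seed the family with 𝒢 together with ∅ and S: { ∅, {b}, {c}, {a,b,c}, {a,b,d}, S }.
Iteration 1 (3 new):
  {d}  = {a,b,c}ᶜ
  {b,c}  = {c} ∪ {b}
  {a,c,d}  = {b}ᶜ
  |family| = 9
Iteration 2 adds 4:
  {a,d}  = {b,c}ᶜ
  {b,d}  = {b} ∪ {d}
  {c,d}  = {c} ∪ {d}
  {b,c,d}  = {b,c} ∪ {d}
  |family| = 13
Iteration 3 (3 new):
  {a}  = {b,c,d}ᶜ
  {a,b}  = {c,d}ᶜ
  {a,c}  = {b,d}ᶜ
  |family| = 16
Iteration 4 adds nothing — fixpoint reached.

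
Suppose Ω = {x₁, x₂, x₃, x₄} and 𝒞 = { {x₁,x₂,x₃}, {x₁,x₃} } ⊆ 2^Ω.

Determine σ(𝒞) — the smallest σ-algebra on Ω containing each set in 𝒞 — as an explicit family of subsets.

Take S₀ = 𝒞 ∪ {∅, Ω} = { {}, {x₁,x₃}, {x₁,x₂,x₃}, Ω }.
Step 1: +2 →
  {x₄}  = complement {x₁,x₂,x₃}
  {x₂,x₄}  = complement {x₁,x₃}
  [6 total]
Step 2 (1 new):
  {x₁,x₃,x₄}  = {x₁,x₃} ∪ {x₄}
  [7 total]
Step 3 adds 1:
  {x₂}  = complement {x₁,x₃,x₄}
  [8 total]
Step 4 adds nothing — fixpoint reached.

Therefore σ(𝒞) = { {}, {x₂}, {x₄}, {x₁,x₃}, {x₂,x₄}, {x₁,x₂,x₃}, {x₁,x₃,x₄}, Ω } (|σ(𝒞)| = 8).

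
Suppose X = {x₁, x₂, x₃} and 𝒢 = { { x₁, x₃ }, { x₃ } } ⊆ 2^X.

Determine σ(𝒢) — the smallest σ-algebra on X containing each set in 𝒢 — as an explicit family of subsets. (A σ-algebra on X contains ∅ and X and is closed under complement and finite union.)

σ(𝒢) (8 sets): { {  }, { x₁ }, { x₂ }, { x₃ }, { x₁, x₂ }, { x₁, x₃ }, { x₂, x₃ }, X }

Check:
Seed the family with 𝒢 together with ∅ and X: { {  }, { x₃ }, { x₁, x₃ }, X }.
Pass 1 (2 new):
  { x₂ }  = ᶜ of { x₁, x₃ }
  { x₁, x₂ }  = ᶜ of { x₃ }
  |family| = 6
Pass 2. New:
  { x₂, x₃ }  = { x₃ } ∪ { x₂ }
  |family| = 7
Pass 3: +1 →
  { x₁ }  = ᶜ of { x₂, x₃ }
  |family| = 8
After Pass 4 the family is unchanged; done.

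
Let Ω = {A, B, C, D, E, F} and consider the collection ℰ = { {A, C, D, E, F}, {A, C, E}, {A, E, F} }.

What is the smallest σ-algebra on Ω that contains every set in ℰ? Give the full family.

Seed the family with ℰ together with ∅ and Ω: { {}, {A, C, E}, {A, E, F}, {A, C, D, E, F}, Ω }.
Round 1: 4 new —
  {B}  = Ω∖{A, C, D, E, F}
  {B, C, D}  = Ω∖{A, E, F}
  {B, D, F}  = Ω∖{A, C, E}
  {A, C, E, F}  = {A, E, F} ∪ {A, C, E}
  [9 total]
Round 2 (7 new):
  {B, D}  = Ω∖{A, C, E, F}
  {A, B, C, E}  = {A, C, E} ∪ {B}
  {A, B, E, F}  = {B} ∪ {A, E, F}
  {B, C, D, F}  = {B, D, F} ∪ {B, C, D}
  {A, B, C, D, E}  = {B, C, D} ∪ {A, C, E}
  {A, B, C, E, F}  = {A, C, E, F} ∪ {B}
  {A, B, D, E, F}  = {B, D, F} ∪ {A, E, F}
  [16 total]
Round 3: +6 →
  {C}  = Ω∖{A, B, D, E, F}
  {D}  = Ω∖{A, B, C, E, F}
  {F}  = Ω∖{A, B, C, D, E}
  {A, E}  = Ω∖{B, C, D, F}
  {C, D}  = Ω∖{A, B, E, F}
  {D, F}  = Ω∖{A, B, C, E}
  [22 total]
Round 4 (9 new):
  {B, C}  = {B} ∪ {C}
  {B, F}  = {B} ∪ {F}
  {C, F}  = {F} ∪ {C}
  {A, B, E}  = {B} ∪ {A, E}
  {A, D, E}  = {A, E} ∪ {D}
  {C, D, F}  = {C, D} ∪ {F}
  {A, B, D, E}  = {A, E} ∪ {B, D}
  {A, C, D, E}  = {C, D} ∪ {A, C, E}
  {A, D, E, F}  = {A, E, F} ∪ {D}
  [31 total]
Round 5 adds 1:
  {B, C, F}  = Ω∖{A, D, E}
  [32 total]
Round 6: closed — nothing new.

|σ(ℰ)| = 32.  σ(ℰ) = { {}, {B}, {C}, {D}, {F}, {A, E}, {B, C}, {B, D}, {B, F}, {C, D}, {C, F}, {D, F}, {A, B, E}, {A, C, E}, {A, D, E}, {A, E, F}, {B, C, D}, {B, C, F}, {B, D, F}, {C, D, F}, {A, B, C, E}, {A, B, D, E}, {A, B, E, F}, {A, C, D, E}, {A, C, E, F}, {A, D, E, F}, {B, C, D, F}, {A, B, C, D, E}, {A, B, C, E, F}, {A, B, D, E, F}, {A, C, D, E, F}, Ω }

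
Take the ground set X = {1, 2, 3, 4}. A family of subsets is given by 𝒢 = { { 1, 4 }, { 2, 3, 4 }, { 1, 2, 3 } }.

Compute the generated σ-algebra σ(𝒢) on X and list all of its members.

σ(𝒢) (8 sets): { ∅, { 1 }, { 4 }, { 1, 4 }, { 2, 3 }, { 1, 2, 3 }, { 2, 3, 4 }, X }

Check:
Initial family (5 sets): { ∅, { 1, 4 }, { 1, 2, 3 }, { 2, 3, 4 }, X }.
Round 1: 3 new —
  { 1 }  = X∖{ 2, 3, 4 }
  { 4 }  = X∖{ 1, 2, 3 }
  { 2, 3 }  = X∖{ 1, 4 }
  |family| = 8
After Round 2 the family is unchanged; done.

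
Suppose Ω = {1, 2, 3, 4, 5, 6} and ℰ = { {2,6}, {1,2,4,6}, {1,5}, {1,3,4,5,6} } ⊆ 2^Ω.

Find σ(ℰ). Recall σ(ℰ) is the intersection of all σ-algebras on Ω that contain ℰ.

|σ(ℰ)| = 64.  σ(ℰ) = { ∅, {1}, {2}, {3}, {4}, {5}, {6}, {1,2}, {1,3}, {1,4}, {1,5}, {1,6}, {2,3}, {2,4}, {2,5}, {2,6}, {3,4}, {3,5}, {3,6}, {4,5}, {4,6}, {5,6}, {1,2,3}, {1,2,4}, {1,2,5}, {1,2,6}, {1,3,4}, {1,3,5}, {1,3,6}, {1,4,5}, {1,4,6}, {1,5,6}, {2,3,4}, {2,3,5}, {2,3,6}, {2,4,5}, {2,4,6}, {2,5,6}, {3,4,5}, {3,4,6}, {3,5,6}, {4,5,6}, {1,2,3,4}, {1,2,3,5}, {1,2,3,6}, {1,2,4,5}, {1,2,4,6}, {1,2,5,6}, {1,3,4,5}, {1,3,4,6}, {1,3,5,6}, {1,4,5,6}, {2,3,4,5}, {2,3,4,6}, {2,3,5,6}, {2,4,5,6}, {3,4,5,6}, {1,2,3,4,5}, {1,2,3,4,6}, {1,2,3,5,6}, {1,2,4,5,6}, {1,3,4,5,6}, {2,3,4,5,6}, Ω }

Working:
Begin from { ∅, {1,5}, {2,6}, {1,2,4,6}, {1,3,4,5,6}, Ω } (that is, ℰ plus ∅ and Ω).
Round 1 (6 new):
  {2}  = {1,3,4,5,6}ᶜ
  {3,5}  = {1,2,4,6}ᶜ
  {1,2,5,6}  = {1,5} ∪ {2,6}
  {1,3,4,5}  = {2,6}ᶜ
  {2,3,4,6}  = {1,5}ᶜ
  {1,2,4,5,6}  = {1,2,4,6} ∪ {1,5}
  (now 12)
Round 2 (10 new):
  {3}  = {1,2,4,5,6}ᶜ
  {3,4}  = {1,2,5,6}ᶜ
  {1,2,5}  = {2} ∪ {1,5}
  {1,3,5}  = {1,5} ∪ {3,5}
  {2,3,5}  = {2} ∪ {3,5}
  {2,3,5,6}  = {2,6} ∪ {3,5}
  {1,2,3,4,5}  = {2} ∪ {1,3,4,5}
  {1,2,3,4,6}  = {1,2,4,6} ∪ {2,3,4,6}
  {1,2,3,5,6}  = {3,5} ∪ {1,2,5,6}
  {2,3,4,5,6}  = {2,3,4,6} ∪ {3,5}
  (now 22)
Round 3 (14 new):
  {1}  = {2,3,4,5,6}ᶜ
  {4}  = {1,2,3,5,6}ᶜ
  {5}  = {1,2,3,4,6}ᶜ
  {6}  = {1,2,3,4,5}ᶜ
  {1,4}  = {2,3,5,6}ᶜ
  {2,3}  = {2} ∪ {3}
  {1,4,6}  = {2,3,5}ᶜ
  {2,3,4}  = {3,4} ∪ {2}
  {2,3,6}  = {2,6} ∪ {3}
  {2,4,6}  = {1,3,5}ᶜ
  {3,4,5}  = {3,4} ∪ {3,5}
  {3,4,6}  = {1,2,5}ᶜ
  {1,2,3,5}  = {1,3,5} ∪ {2}
  {2,3,4,5}  = {3,4} ∪ {2,3,5}
  (now 36)
Round 4 adds 25:
  {1,2}  = {1} ∪ {2}
  {1,3}  = {1} ∪ {3}
  {1,6}  = {2,3,4,5}ᶜ
  {2,4}  = {2} ∪ {4}
  {2,5}  = {2} ∪ {5}
  {3,6}  = {6} ∪ {3}
  {4,5}  = {5} ∪ {4}
  {4,6}  = {1,2,3,5}ᶜ
  {5,6}  = {6} ∪ {5}
  {1,2,3}  = {1} ∪ {2,3}
  {1,2,4}  = {2} ∪ {1,4}
  {1,2,6}  = {3,4,5}ᶜ
  {1,3,4}  = {3,4} ∪ {1}
  {1,4,5}  = {2,3,6}ᶜ
  {1,5,6}  = {2,3,4}ᶜ
  {2,5,6}  = {2,6} ∪ {5}
  {3,5,6}  = {6} ∪ {3,5}
  {1,2,3,4}  = {2,3,4} ∪ {1}
  {1,2,3,6}  = {1} ∪ {2,3,6}
  {1,2,4,5}  = {1,2,5} ∪ {1,4}
  {1,3,4,6}  = {3,4} ∪ {1,4,6}
  {1,3,5,6}  = {1,3,5} ∪ {6}
  {1,4,5,6}  = {2,3}ᶜ
  {2,4,5,6}  = {2,4,6} ∪ {5}
  {3,4,5,6}  = {3,4,5} ∪ {6}
  (now 61)
Round 5: 3 new —
  {1,3,6}  = {1,6} ∪ {1,3}
  {2,4,5}  = {2,5} ∪ {4,5}
  {4,5,6}  = {1,2,3}ᶜ
  (now 64)
Round 6: already closed under ᶜ and ∪.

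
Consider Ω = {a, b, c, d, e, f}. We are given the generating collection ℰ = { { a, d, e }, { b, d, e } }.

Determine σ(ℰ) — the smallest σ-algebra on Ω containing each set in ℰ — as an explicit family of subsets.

|σ(ℰ)| = 16.  σ(ℰ) = { ∅, { a }, { b }, { a, b }, { c, f }, { d, e }, { a, c, f }, { a, d, e }, { b, c, f }, { b, d, e }, { a, b, c, f }, { a, b, d, e }, { c, d, e, f }, { a, c, d, e, f }, { b, c, d, e, f }, Ω }

Derivation:
Take S₀ = ℰ ∪ {∅, Ω} = { ∅, { a, d, e }, { b, d, e }, Ω }.
Pass 1 adds 3:
  { a, c, f }  = complement { b, d, e }
  { b, c, f }  = complement { a, d, e }
  { a, b, d, e }  = { b, d, e } ∪ { a, d, e }
  — 7 sets.
Pass 2. New:
  { c, f }  = complement { a, b, d, e }
  { a, b, c, f }  = { a, c, f } ∪ { b, c, f }
  { a, c, d, e, f }  = { a, d, e } ∪ { a, c, f }
  { b, c, d, e, f }  = { b, c, f } ∪ { b, d, e }
  — 11 sets.
Pass 3 (3 new):
  { a }  = complement { b, c, d, e, f }
  { b }  = complement { a, c, d, e, f }
  { d, e }  = complement { a, b, c, f }
  — 14 sets.
Pass 4: 2 new —
  { a, b }  = { b } ∪ { a }
  { c, d, e, f }  = { d, e } ∪ { c, f }
  — 16 sets.
Pass 5: already closed under ᶜ and ∪.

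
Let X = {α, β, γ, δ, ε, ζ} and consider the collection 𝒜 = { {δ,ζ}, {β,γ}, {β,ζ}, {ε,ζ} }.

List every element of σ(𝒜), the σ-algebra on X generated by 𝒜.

|σ(𝒜)| = 64.  σ(𝒜) = { {}, {α}, {β}, {γ}, {δ}, {ε}, {ζ}, {α,β}, {α,γ}, {α,δ}, {α,ε}, {α,ζ}, {β,γ}, {β,δ}, {β,ε}, {β,ζ}, {γ,δ}, {γ,ε}, {γ,ζ}, {δ,ε}, {δ,ζ}, {ε,ζ}, {α,β,γ}, {α,β,δ}, {α,β,ε}, {α,β,ζ}, {α,γ,δ}, {α,γ,ε}, {α,γ,ζ}, {α,δ,ε}, {α,δ,ζ}, {α,ε,ζ}, {β,γ,δ}, {β,γ,ε}, {β,γ,ζ}, {β,δ,ε}, {β,δ,ζ}, {β,ε,ζ}, {γ,δ,ε}, {γ,δ,ζ}, {γ,ε,ζ}, {δ,ε,ζ}, {α,β,γ,δ}, {α,β,γ,ε}, {α,β,γ,ζ}, {α,β,δ,ε}, {α,β,δ,ζ}, {α,β,ε,ζ}, {α,γ,δ,ε}, {α,γ,δ,ζ}, {α,γ,ε,ζ}, {α,δ,ε,ζ}, {β,γ,δ,ε}, {β,γ,δ,ζ}, {β,γ,ε,ζ}, {β,δ,ε,ζ}, {γ,δ,ε,ζ}, {α,β,γ,δ,ε}, {α,β,γ,δ,ζ}, {α,β,γ,ε,ζ}, {α,β,δ,ε,ζ}, {α,γ,δ,ε,ζ}, {β,γ,δ,ε,ζ}, X }

Working:
Begin from { {}, {β,γ}, {β,ζ}, {δ,ζ}, {ε,ζ}, X } (that is, 𝒜 plus ∅ and X).
Iteration 1. New:
  {β,γ,ζ}  = {β,γ} ∪ {β,ζ}
  {β,δ,ζ}  = {β,ζ} ∪ {δ,ζ}
  {β,ε,ζ}  = {ε,ζ} ∪ {β,ζ}
  {δ,ε,ζ}  = {ε,ζ} ∪ {δ,ζ}
  {α,β,γ,δ}  = complement {ε,ζ}
  {α,β,γ,ε}  = complement {δ,ζ}
  {α,γ,δ,ε}  = complement {β,ζ}
  {α,δ,ε,ζ}  = complement {β,γ}
  {β,γ,δ,ζ}  = {β,γ} ∪ {δ,ζ}
  {β,γ,ε,ζ}  = {β,γ} ∪ {ε,ζ}
  [16 total]
Iteration 2: 13 new —
  {α,δ}  = complement {β,γ,ε,ζ}
  {α,ε}  = complement {β,γ,δ,ζ}
  {α,β,γ}  = complement {δ,ε,ζ}
  {α,γ,δ}  = complement {β,ε,ζ}
  {α,γ,ε}  = complement {β,δ,ζ}
  {α,δ,ε}  = complement {β,γ,ζ}
  {β,δ,ε,ζ}  = {β,δ,ζ} ∪ {ε,ζ}
  {α,β,γ,δ,ε}  = {β,γ} ∪ {α,γ,δ,ε}
  {α,β,γ,δ,ζ}  = {β,δ,ζ} ∪ {α,β,γ,δ}
  {α,β,γ,ε,ζ}  = {ε,ζ} ∪ {α,β,γ,ε}
  {α,β,δ,ε,ζ}  = {β,δ,ζ} ∪ {α,δ,ε,ζ}
  {α,γ,δ,ε,ζ}  = {ε,ζ} ∪ {α,γ,δ,ε}
  {β,γ,δ,ε,ζ}  = {β,δ,ζ} ∪ {β,γ,ε,ζ}
  [29 total]
Iteration 3. New:
  {α}  = complement {β,γ,δ,ε,ζ}
  {β}  = complement {α,γ,δ,ε,ζ}
  {γ}  = complement {α,β,δ,ε,ζ}
  {δ}  = complement {α,β,γ,ε,ζ}
  {ε}  = complement {α,β,γ,δ,ζ}
  {ζ}  = complement {α,β,γ,δ,ε}
  {α,γ}  = complement {β,δ,ε,ζ}
  {α,δ,ζ}  = {α,δ} ∪ {δ,ζ}
  {α,ε,ζ}  = {ε,ζ} ∪ {α,ε}
  {α,β,γ,ζ}  = {α,β,γ} ∪ {β,γ,ζ}
  {α,β,δ,ζ}  = {β,δ,ζ} ∪ {α,δ}
  {α,β,ε,ζ}  = {β,ζ} ∪ {α,ε}
  {α,γ,δ,ζ}  = {α,γ,δ} ∪ {δ,ζ}
  {α,γ,ε,ζ}  = {ε,ζ} ∪ {α,γ,ε}
  [43 total]
Iteration 4. New:
  {α,β}  = {β} ∪ {α}
  {α,ζ}  = {α} ∪ {ζ}
  {β,δ}  = complement {α,γ,ε,ζ}
  {β,ε}  = complement {α,γ,δ,ζ}
  {γ,δ}  = complement {α,β,ε,ζ}
  {γ,ε}  = complement {α,β,δ,ζ}
  {γ,ζ}  = {γ} ∪ {ζ}
  {δ,ε}  = complement {α,β,γ,ζ}
  {α,β,δ}  = {β} ∪ {α,δ}
  {α,β,ε}  = {β} ∪ {α,ε}
  {α,β,ζ}  = {β,ζ} ∪ {α}
  {α,γ,ζ}  = {α,γ} ∪ {ζ}
  {β,γ,δ}  = complement {α,ε,ζ}
  {β,γ,ε}  = complement {α,δ,ζ}
  {γ,δ,ζ}  = {γ} ∪ {δ,ζ}
  {γ,ε,ζ}  = {γ} ∪ {ε,ζ}
  {α,β,δ,ε}  = {β} ∪ {α,δ,ε}
  {γ,δ,ε,ζ}  = {δ,ε,ζ} ∪ {γ}
  [61 total]
Iteration 5: 3 new —
  {β,δ,ε}  = complement {α,γ,ζ}
  {γ,δ,ε}  = complement {α,β,ζ}
  {β,γ,δ,ε}  = complement {α,ζ}
  [64 total]
After Iteration 6 the family is unchanged; done.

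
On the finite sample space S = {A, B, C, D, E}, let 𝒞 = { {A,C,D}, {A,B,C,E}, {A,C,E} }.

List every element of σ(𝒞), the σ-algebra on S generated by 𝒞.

|σ(𝒞)| = 16.  σ(𝒞) = { ∅, {B}, {D}, {E}, {A,C}, {B,D}, {B,E}, {D,E}, {A,B,C}, {A,C,D}, {A,C,E}, {B,D,E}, {A,B,C,D}, {A,B,C,E}, {A,C,D,E}, S }

Working:
Seed the family with 𝒞 together with ∅ and S: { ∅, {A,C,D}, {A,C,E}, {A,B,C,E}, S }.
Pass 1 adds 4:
  {D}  = ᶜ of {A,B,C,E}
  {B,D}  = ᶜ of {A,C,E}
  {B,E}  = ᶜ of {A,C,D}
  {A,C,D,E}  = {A,C,D} ∪ {A,C,E}
  [9 total]
Pass 2. New:
  {B}  = ᶜ of {A,C,D,E}
  {B,D,E}  = {B,E} ∪ {D}
  {A,B,C,D}  = {A,C,D} ∪ {B,D}
  [12 total]
Pass 3 adds 2:
  {E}  = ᶜ of {A,B,C,D}
  {A,C}  = ᶜ of {B,D,E}
  [14 total]
Pass 4 (2 new):
  {D,E}  = {D} ∪ {E}
  {A,B,C}  = {A,C} ∪ {B}
  [16 total]
Pass 5 adds nothing — fixpoint reached.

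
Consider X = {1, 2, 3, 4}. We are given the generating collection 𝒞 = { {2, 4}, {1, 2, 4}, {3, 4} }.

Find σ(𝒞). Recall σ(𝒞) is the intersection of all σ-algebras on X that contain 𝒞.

|σ(𝒞)| = 16.  σ(𝒞) = { {}, {1}, {2}, {3}, {4}, {1, 2}, {1, 3}, {1, 4}, {2, 3}, {2, 4}, {3, 4}, {1, 2, 3}, {1, 2, 4}, {1, 3, 4}, {2, 3, 4}, X }

Trace:
Seed the family with 𝒞 together with ∅ and X: { {}, {2, 4}, {3, 4}, {1, 2, 4}, X }.
Step 1. New:
  {3}  = X∖{1, 2, 4}
  {1, 2}  = X∖{3, 4}
  {1, 3}  = X∖{2, 4}
  {2, 3, 4}  = {3, 4} ∪ {2, 4}
  — 9 sets.
Step 2: 3 new —
  {1}  = X∖{2, 3, 4}
  {1, 2, 3}  = {1, 2} ∪ {3}
  {1, 3, 4}  = {3, 4} ∪ {1, 3}
  — 12 sets.
Step 3 (2 new):
  {2}  = X∖{1, 3, 4}
  {4}  = X∖{1, 2, 3}
  — 14 sets.
Step 4: 2 new —
  {1, 4}  = {4} ∪ {1}
  {2, 3}  = {3} ∪ {2}
  — 16 sets.
After Step 5 the family is unchanged; done.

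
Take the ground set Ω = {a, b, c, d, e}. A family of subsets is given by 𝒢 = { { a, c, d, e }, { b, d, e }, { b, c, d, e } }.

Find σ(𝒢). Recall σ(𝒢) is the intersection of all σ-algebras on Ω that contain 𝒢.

Answer: σ(𝒢) = { {}, { a }, { b }, { c }, { a, b }, { a, c }, { b, c }, { d, e }, { a, b, c }, { a, d, e }, { b, d, e }, { c, d, e }, { a, b, d, e }, { a, c, d, e }, { b, c, d, e }, Ω }

Check:
Take S₀ = 𝒢 ∪ {∅, Ω} = { {}, { b, d, e }, { a, c, d, e }, { b, c, d, e }, Ω }.
Pass 1 (3 new):
  { a }  = { b, c, d, e }ᶜ
  { b }  = { a, c, d, e }ᶜ
  { a, c }  = { b, d, e }ᶜ
  |family| = 8
Pass 2: +3 →
  { a, b }  = { b } ∪ { a }
  { a, b, c }  = { b } ∪ { a, c }
  { a, b, d, e }  = { b, d, e } ∪ { a }
  |family| = 11
Pass 3: +3 →
  { c }  = { a, b, d, e }ᶜ
  { d, e }  = { a, b, c }ᶜ
  { c, d, e }  = { a, b }ᶜ
  |family| = 14
Pass 4. New:
  { b, c }  = { c } ∪ { b }
  { a, d, e }  = { d, e } ∪ { a }
  |family| = 16
Pass 5: no new sets; the family is a σ-algebra.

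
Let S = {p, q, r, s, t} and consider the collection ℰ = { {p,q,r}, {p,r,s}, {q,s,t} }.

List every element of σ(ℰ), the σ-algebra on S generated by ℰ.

|σ(ℰ)| = 16.  σ(ℰ) = { {}, {q}, {s}, {t}, {p,r}, {q,s}, {q,t}, {s,t}, {p,q,r}, {p,r,s}, {p,r,t}, {q,s,t}, {p,q,r,s}, {p,q,r,t}, {p,r,s,t}, S }

Trace:
Initial family (5 sets): { {}, {p,q,r}, {p,r,s}, {q,s,t}, S }.
Iteration 1 adds 4:
  {p,r}  = complement {q,s,t}
  {q,t}  = complement {p,r,s}
  {s,t}  = complement {p,q,r}
  {p,q,r,s}  = {p,r,s} ∪ {p,q,r}
  (now 9)
Iteration 2: +3 →
  {t}  = complement {p,q,r,s}
  {p,q,r,t}  = {q,t} ∪ {p,q,r}
  {p,r,s,t}  = {s,t} ∪ {p,r,s}
  (now 12)
Iteration 3 adds 3:
  {q}  = complement {p,r,s,t}
  {s}  = complement {p,q,r,t}
  {p,r,t}  = {p,r} ∪ {t}
  (now 15)
Iteration 4. New:
  {q,s}  = complement {p,r,t}
  (now 16)
Iteration 5 adds nothing — fixpoint reached.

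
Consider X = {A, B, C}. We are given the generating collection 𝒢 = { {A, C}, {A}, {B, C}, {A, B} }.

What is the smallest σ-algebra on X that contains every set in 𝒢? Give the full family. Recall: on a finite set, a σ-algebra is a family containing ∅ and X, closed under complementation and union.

Initial family (6 sets): { ∅, {A}, {A, B}, {A, C}, {B, C}, X }.
Round 1 adds 2:
  {B}  = {A, C}ᶜ
  {C}  = {A, B}ᶜ
Round 2: closed — nothing new.

Hence σ(𝒢) has 8 members: { ∅, {A}, {B}, {C}, {A, B}, {A, C}, {B, C}, X }.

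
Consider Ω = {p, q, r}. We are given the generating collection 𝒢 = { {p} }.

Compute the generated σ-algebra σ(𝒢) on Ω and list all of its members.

Begin from { {}, {p}, Ω } (that is, 𝒢 plus ∅ and Ω).
Pass 1: +1 →
  {q, r}  = {p}ᶜ
  |family| = 4
Pass 2: no new sets; the family is a σ-algebra.

|σ(𝒢)| = 4.  σ(𝒢) = { {}, {p}, {q, r}, Ω }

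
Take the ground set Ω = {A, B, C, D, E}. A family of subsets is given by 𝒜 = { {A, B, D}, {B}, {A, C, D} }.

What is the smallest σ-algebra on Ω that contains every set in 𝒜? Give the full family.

Begin from { ∅, {B}, {A, B, D}, {A, C, D}, Ω } (that is, 𝒜 plus ∅ and Ω).
Round 1: 4 new —
  {B, E}  = Ω∖{A, C, D}
  {C, E}  = Ω∖{A, B, D}
  {A, B, C, D}  = {A, C, D} ∪ {B}
  {A, C, D, E}  = Ω∖{B}
Round 2. New:
  {E}  = Ω∖{A, B, C, D}
  {B, C, E}  = {B, E} ∪ {C, E}
  {A, B, D, E}  = {B, E} ∪ {A, B, D}
Round 3: 2 new —
  {C}  = Ω∖{A, B, D, E}
  {A, D}  = Ω∖{B, C, E}
Round 4: +2 →
  {B, C}  = {C} ∪ {B}
  {A, D, E}  = {A, D} ∪ {E}
Round 5: stable.

Hence σ(𝒜) has 16 members: { ∅, {B}, {C}, {E}, {A, D}, {B, C}, {B, E}, {C, E}, {A, B, D}, {A, C, D}, {A, D, E}, {B, C, E}, {A, B, C, D}, {A, B, D, E}, {A, C, D, E}, Ω }.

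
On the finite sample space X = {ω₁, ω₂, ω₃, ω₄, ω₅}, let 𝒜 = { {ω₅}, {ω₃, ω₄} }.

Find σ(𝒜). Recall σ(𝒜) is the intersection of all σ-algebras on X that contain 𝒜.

|σ(𝒜)| = 8.  σ(𝒜) = { {}, {ω₅}, {ω₁, ω₂}, {ω₃, ω₄}, {ω₁, ω₂, ω₅}, {ω₃, ω₄, ω₅}, {ω₁, ω₂, ω₃, ω₄}, X }

Working:
Initial family (4 sets): { {}, {ω₅}, {ω₃, ω₄}, X }.
Round 1: +3 →
  {ω₁, ω₂, ω₅}  = X∖{ω₃, ω₄}
  {ω₃, ω₄, ω₅}  = {ω₃, ω₄} ∪ {ω₅}
  {ω₁, ω₂, ω₃, ω₄}  = X∖{ω₅}
Round 2: 1 new —
  {ω₁, ω₂}  = X∖{ω₃, ω₄, ω₅}
Round 3: already closed under ᶜ and ∪.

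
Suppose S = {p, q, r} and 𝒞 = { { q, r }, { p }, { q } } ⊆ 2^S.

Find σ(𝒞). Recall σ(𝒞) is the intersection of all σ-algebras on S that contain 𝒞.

σ(𝒞) = { {  }, { p }, { q }, { r }, { p, q }, { p, r }, { q, r }, S }

Derivation:
Seed the family with 𝒞 together with ∅ and S: { {  }, { p }, { q }, { q, r }, S }.
Pass 1 (2 new):
  { p, q }  = { q } ∪ { p }
  { p, r }  = complement { q }
  |family| = 7
Pass 2 adds 1:
  { r }  = complement { p, q }
  |family| = 8
Pass 3: stable.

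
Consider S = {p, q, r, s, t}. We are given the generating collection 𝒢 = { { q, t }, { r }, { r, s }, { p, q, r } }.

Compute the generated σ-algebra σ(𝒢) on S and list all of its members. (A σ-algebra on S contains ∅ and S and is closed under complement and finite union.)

Answer: σ(𝒢) = { ∅, { p }, { q }, { r }, { s }, { t }, { p, q }, { p, r }, { p, s }, { p, t }, { q, r }, { q, s }, { q, t }, { r, s }, { r, t }, { s, t }, { p, q, r }, { p, q, s }, { p, q, t }, { p, r, s }, { p, r, t }, { p, s, t }, { q, r, s }, { q, r, t }, { q, s, t }, { r, s, t }, { p, q, r, s }, { p, q, r, t }, { p, q, s, t }, { p, r, s, t }, { q, r, s, t }, S }

Check:
Start: 𝒢 ∪ {∅, S} = { ∅, { r }, { q, t }, { r, s }, { p, q, r }, S }.
Round 1: +8 →
  { s, t }  = { p, q, r }ᶜ
  { p, q, t }  = { r, s }ᶜ
  { p, r, s }  = { q, t }ᶜ
  { q, r, t }  = { r } ∪ { q, t }
  { p, q, r, s }  = { r, s } ∪ { p, q, r }
  { p, q, r, t }  = { q, t } ∪ { p, q, r }
  { p, q, s, t }  = { r }ᶜ
  { q, r, s, t }  = { q, t } ∪ { r, s }
  [14 total]
Round 2: 7 new —
  { p }  = { q, r, s, t }ᶜ
  { s }  = { p, q, r, t }ᶜ
  { t }  = { p, q, r, s }ᶜ
  { p, s }  = { q, r, t }ᶜ
  { q, s, t }  = { q, t } ∪ { s, t }
  { r, s, t }  = { r, s } ∪ { s, t }
  { p, r, s, t }  = { s, t } ∪ { p, r, s }
  [21 total]
Round 3 adds 6:
  { q }  = { p, r, s, t }ᶜ
  { p, q }  = { r, s, t }ᶜ
  { p, r }  = { q, s, t }ᶜ
  { p, t }  = { t } ∪ { p }
  { r, t }  = { t } ∪ { r }
  { p, s, t }  = { s, t } ∪ { p, s }
  [27 total]
Round 4: +5 →
  { q, r }  = { p, s, t }ᶜ
  { q, s }  = { q } ∪ { s }
  { p, q, s }  = { r, t }ᶜ
  { p, r, t }  = { t } ∪ { p, r }
  { q, r, s }  = { p, t }ᶜ
  [32 total]
Round 5: already closed under ᶜ and ∪.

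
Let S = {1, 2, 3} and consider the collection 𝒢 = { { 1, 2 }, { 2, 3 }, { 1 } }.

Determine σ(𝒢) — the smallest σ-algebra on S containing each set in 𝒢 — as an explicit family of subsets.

Seed the family with 𝒢 together with ∅ and S: { ∅, { 1 }, { 1, 2 }, { 2, 3 }, S }.
Round 1: 1 new —
  { 3 }  = complement { 1, 2 }
  (now 6)
Round 2: +1 →
  { 1, 3 }  = { 3 } ∪ { 1 }
  (now 7)
Round 3. New:
  { 2 }  = complement { 1, 3 }
  (now 8)
Round 4: no new sets; the family is a σ-algebra.

σ(𝒢) = { ∅, { 1 }, { 2 }, { 3 }, { 1, 2 }, { 1, 3 }, { 2, 3 }, S }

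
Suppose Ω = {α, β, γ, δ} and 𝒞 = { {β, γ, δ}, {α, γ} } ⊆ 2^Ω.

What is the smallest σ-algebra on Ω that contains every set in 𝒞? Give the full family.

Take S₀ = 𝒞 ∪ {∅, Ω} = { {}, {α, γ}, {β, γ, δ}, Ω }.
Round 1. New:
  {α}  = ᶜ of {β, γ, δ}
  {β, δ}  = ᶜ of {α, γ}
  [6 total]
Round 2 adds 1:
  {α, β, δ}  = {β, δ} ∪ {α}
  [7 total]
Round 3. New:
  {γ}  = ᶜ of {α, β, δ}
  [8 total]
Round 4: stable.

|σ(𝒞)| = 8.  σ(𝒞) = { {}, {α}, {γ}, {α, γ}, {β, δ}, {α, β, δ}, {β, γ, δ}, Ω }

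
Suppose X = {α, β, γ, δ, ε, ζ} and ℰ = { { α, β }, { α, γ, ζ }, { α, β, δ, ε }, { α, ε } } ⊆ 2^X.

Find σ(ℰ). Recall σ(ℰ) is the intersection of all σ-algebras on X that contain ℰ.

|σ(ℰ)| = 32.  σ(ℰ) = { {  }, { α }, { β }, { δ }, { ε }, { α, β }, { α, δ }, { α, ε }, { β, δ }, { β, ε }, { γ, ζ }, { δ, ε }, { α, β, δ }, { α, β, ε }, { α, γ, ζ }, { α, δ, ε }, { β, γ, ζ }, { β, δ, ε }, { γ, δ, ζ }, { γ, ε, ζ }, { α, β, γ, ζ }, { α, β, δ, ε }, { α, γ, δ, ζ }, { α, γ, ε, ζ }, { β, γ, δ, ζ }, { β, γ, ε, ζ }, { γ, δ, ε, ζ }, { α, β, γ, δ, ζ }, { α, β, γ, ε, ζ }, { α, γ, δ, ε, ζ }, { β, γ, δ, ε, ζ }, X }

Check:
Take S₀ = ℰ ∪ {∅, X} = { {  }, { α, β }, { α, ε }, { α, γ, ζ }, { α, β, δ, ε }, X }.
Iteration 1 adds 7:
  { γ, ζ }  = { α, β, δ, ε }ᶜ
  { α, β, ε }  = { α, β } ∪ { α, ε }
  { β, δ, ε }  = { α, γ, ζ }ᶜ
  { α, β, γ, ζ }  = { α, β } ∪ { α, γ, ζ }
  { α, γ, ε, ζ }  = { α, γ, ζ } ∪ { α, ε }
  { β, γ, δ, ζ }  = { α, ε }ᶜ
  { γ, δ, ε, ζ }  = { α, β }ᶜ
  — 13 sets.
Iteration 2. New:
  { β, δ }  = { α, γ, ε, ζ }ᶜ
  { δ, ε }  = { α, β, γ, ζ }ᶜ
  { γ, δ, ζ }  = { α, β, ε }ᶜ
  { α, β, γ, δ, ζ }  = { α, β } ∪ { β, γ, δ, ζ }
  { α, β, γ, ε, ζ }  = { α, γ, ε, ζ } ∪ { α, β }
  { α, γ, δ, ε, ζ }  = { α, γ, ε, ζ } ∪ { γ, δ, ε, ζ }
  { β, γ, δ, ε, ζ }  = { γ, δ, ε, ζ } ∪ { β, γ, δ, ζ }
  — 20 sets.
Iteration 3 adds 7:
  { α }  = { β, γ, δ, ε, ζ }ᶜ
  { β }  = { α, γ, δ, ε, ζ }ᶜ
  { δ }  = { α, β, γ, ε, ζ }ᶜ
  { ε }  = { α, β, γ, δ, ζ }ᶜ
  { α, β, δ }  = { β, δ } ∪ { α, β }
  { α, δ, ε }  = { δ, ε } ∪ { α, ε }
  { α, γ, δ, ζ }  = { α, γ, ζ } ∪ { γ, δ, ζ }
  — 27 sets.
Iteration 4 adds 4:
  { α, δ }  = { α } ∪ { δ }
  { β, ε }  = { α, γ, δ, ζ }ᶜ
  { β, γ, ζ }  = { α, δ, ε }ᶜ
  { γ, ε, ζ }  = { α, β, δ }ᶜ
  — 31 sets.
Iteration 5. New:
  { β, γ, ε, ζ }  = { α, δ }ᶜ
  — 32 sets.
Iteration 6 adds nothing — fixpoint reached.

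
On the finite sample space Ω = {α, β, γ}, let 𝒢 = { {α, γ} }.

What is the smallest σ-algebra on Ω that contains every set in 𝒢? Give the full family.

Answer: σ(𝒢) = { {}, {β}, {α, γ}, Ω }

Check:
Begin from { {}, {α, γ}, Ω } (that is, 𝒢 plus ∅ and Ω).
Pass 1 (1 new):
  {β}  = Ω∖{α, γ}
  [4 total]
Pass 2 adds nothing — fixpoint reached.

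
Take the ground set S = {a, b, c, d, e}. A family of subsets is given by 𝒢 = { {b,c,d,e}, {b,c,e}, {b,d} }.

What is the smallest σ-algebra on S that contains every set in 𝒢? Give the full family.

σ(𝒢) (16 sets): { {}, {a}, {b}, {d}, {a,b}, {a,d}, {b,d}, {c,e}, {a,b,d}, {a,c,e}, {b,c,e}, {c,d,e}, {a,b,c,e}, {a,c,d,e}, {b,c,d,e}, S }

Derivation:
Take S₀ = 𝒢 ∪ {∅, S} = { {}, {b,d}, {b,c,e}, {b,c,d,e}, S }.
Iteration 1 adds 3:
  {a}  = S∖{b,c,d,e}
  {a,d}  = S∖{b,c,e}
  {a,c,e}  = S∖{b,d}
  (now 8)
Iteration 2: +3 →
  {a,b,d}  = {a,d} ∪ {b,d}
  {a,b,c,e}  = {a,c,e} ∪ {b,c,e}
  {a,c,d,e}  = {a,c,e} ∪ {a,d}
  (now 11)
Iteration 3. New:
  {b}  = S∖{a,c,d,e}
  {d}  = S∖{a,b,c,e}
  {c,e}  = S∖{a,b,d}
  (now 14)
Iteration 4 adds 2:
  {a,b}  = {b} ∪ {a}
  {c,d,e}  = {d} ∪ {c,e}
  (now 16)
Iteration 5 adds nothing — fixpoint reached.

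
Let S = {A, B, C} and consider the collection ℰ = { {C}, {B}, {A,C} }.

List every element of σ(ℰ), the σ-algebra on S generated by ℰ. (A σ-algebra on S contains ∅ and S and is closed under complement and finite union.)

Answer: σ(ℰ) = { {}, {A}, {B}, {C}, {A,B}, {A,C}, {B,C}, S }

Check:
Begin from { {}, {B}, {C}, {A,C}, S } (that is, ℰ plus ∅ and S).
Iteration 1: +2 →
  {A,B}  = complement {C}
  {B,C}  = {C} ∪ {B}
  [7 total]
Iteration 2. New:
  {A}  = complement {B,C}
  [8 total]
Iteration 3: no new sets; the family is a σ-algebra.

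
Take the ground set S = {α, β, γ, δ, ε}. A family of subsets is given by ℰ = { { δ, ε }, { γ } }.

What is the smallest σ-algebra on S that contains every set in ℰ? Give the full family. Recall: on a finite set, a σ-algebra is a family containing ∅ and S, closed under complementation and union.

Answer: σ(ℰ) = { {}, { γ }, { α, β }, { δ, ε }, { α, β, γ }, { γ, δ, ε }, { α, β, δ, ε }, S }

Derivation:
Begin from { {}, { γ }, { δ, ε }, S } (that is, ℰ plus ∅ and S).
Pass 1 (3 new):
  { α, β, γ }  = { δ, ε }ᶜ
  { γ, δ, ε }  = { γ } ∪ { δ, ε }
  { α, β, δ, ε }  = { γ }ᶜ
Pass 2 adds 1:
  { α, β }  = { γ, δ, ε }ᶜ
After Pass 3 the family is unchanged; done.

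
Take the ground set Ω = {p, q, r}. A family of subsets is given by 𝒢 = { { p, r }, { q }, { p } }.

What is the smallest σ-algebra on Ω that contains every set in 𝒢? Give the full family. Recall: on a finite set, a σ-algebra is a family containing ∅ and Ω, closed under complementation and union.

Seed the family with 𝒢 together with ∅ and Ω: { {}, { p }, { q }, { p, r }, Ω }.
Step 1 adds 2:
  { p, q }  = { q } ∪ { p }
  { q, r }  = complement { p }
  (now 7)
Step 2 (1 new):
  { r }  = complement { p, q }
  (now 8)
Step 3: closed — nothing new.

σ(𝒢) = { {}, { p }, { q }, { r }, { p, q }, { p, r }, { q, r }, Ω }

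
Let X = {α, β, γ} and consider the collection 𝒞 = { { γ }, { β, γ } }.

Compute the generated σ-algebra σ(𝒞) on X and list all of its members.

Seed the family with 𝒞 together with ∅ and X: { {}, { γ }, { β, γ }, X }.
Pass 1 (2 new):
  { α }  = { β, γ }ᶜ
  { α, β }  = { γ }ᶜ
  — 6 sets.
Pass 2. New:
  { α, γ }  = { γ } ∪ { α }
  — 7 sets.
Pass 3 (1 new):
  { β }  = { α, γ }ᶜ
  — 8 sets.
Pass 4 adds nothing — fixpoint reached.

Hence σ(𝒞) has 8 members: { {}, { α }, { β }, { γ }, { α, β }, { α, γ }, { β, γ }, X }.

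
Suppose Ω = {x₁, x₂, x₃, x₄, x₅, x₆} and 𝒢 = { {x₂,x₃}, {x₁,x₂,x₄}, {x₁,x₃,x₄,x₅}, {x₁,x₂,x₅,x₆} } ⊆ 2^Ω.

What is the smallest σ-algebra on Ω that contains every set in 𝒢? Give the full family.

Take S₀ = 𝒢 ∪ {∅, Ω} = { ∅, {x₂,x₃}, {x₁,x₂,x₄}, {x₁,x₂,x₅,x₆}, {x₁,x₃,x₄,x₅}, Ω }.
Pass 1: +8 →
  {x₂,x₆}  = ᶜ of {x₁,x₃,x₄,x₅}
  {x₃,x₄}  = ᶜ of {x₁,x₂,x₅,x₆}
  {x₃,x₅,x₆}  = ᶜ of {x₁,x₂,x₄}
  {x₁,x₂,x₃,x₄}  = {x₂,x₃} ∪ {x₁,x₂,x₄}
  {x₁,x₄,x₅,x₆}  = ᶜ of {x₂,x₃}
  {x₁,x₂,x₃,x₄,x₅}  = {x₂,x₃} ∪ {x₁,x₃,x₄,x₅}
  {x₁,x₂,x₃,x₅,x₆}  = {x₂,x₃} ∪ {x₁,x₂,x₅,x₆}
  {x₁,x₂,x₄,x₅,x₆}  = {x₁,x₂,x₄} ∪ {x₁,x₂,x₅,x₆}
  [14 total]
Pass 2 adds 12:
  {x₃}  = ᶜ of {x₁,x₂,x₄,x₅,x₆}
  {x₄}  = ᶜ of {x₁,x₂,x₃,x₅,x₆}
  {x₆}  = ᶜ of {x₁,x₂,x₃,x₄,x₅}
  {x₅,x₆}  = ᶜ of {x₁,x₂,x₃,x₄}
  {x₂,x₃,x₄}  = {x₃,x₄} ∪ {x₂,x₃}
  {x₂,x₃,x₆}  = {x₂,x₆} ∪ {x₂,x₃}
  {x₁,x₂,x₄,x₆}  = {x₂,x₆} ∪ {x₁,x₂,x₄}
  {x₂,x₃,x₄,x₆}  = {x₃,x₄} ∪ {x₂,x₆}
  {x₂,x₃,x₅,x₆}  = {x₂,x₆} ∪ {x₃,x₅,x₆}
  {x₃,x₄,x₅,x₆}  = {x₃,x₄} ∪ {x₃,x₅,x₆}
  {x₁,x₂,x₃,x₄,x₆}  = {x₂,x₆} ∪ {x₁,x₂,x₃,x₄}
  {x₁,x₃,x₄,x₅,x₆}  = {x₃,x₄} ∪ {x₁,x₄,x₅,x₆}
  [26 total]
Pass 3: 15 new —
  {x₂}  = ᶜ of {x₁,x₃,x₄,x₅,x₆}
  {x₅}  = ᶜ of {x₁,x₂,x₃,x₄,x₆}
  {x₁,x₂}  = ᶜ of {x₃,x₄,x₅,x₆}
  {x₁,x₄}  = ᶜ of {x₂,x₃,x₅,x₆}
  {x₁,x₅}  = ᶜ of {x₂,x₃,x₄,x₆}
  {x₃,x₅}  = ᶜ of {x₁,x₂,x₄,x₆}
  {x₃,x₆}  = {x₆} ∪ {x₃}
  {x₄,x₆}  = {x₆} ∪ {x₄}
  {x₁,x₄,x₅}  = ᶜ of {x₂,x₃,x₆}
  {x₁,x₅,x₆}  = ᶜ of {x₂,x₃,x₄}
  {x₂,x₄,x₆}  = {x₂,x₆} ∪ {x₄}
  {x₂,x₅,x₆}  = {x₅,x₆} ∪ {x₂,x₆}
  {x₃,x₄,x₆}  = {x₃,x₄} ∪ {x₆}
  {x₄,x₅,x₆}  = {x₅,x₆} ∪ {x₄}
  {x₂,x₃,x₄,x₅,x₆}  = {x₃,x₄} ∪ {x₂,x₃,x₅,x₆}
  [41 total]
Pass 4. New:
  {x₁}  = ᶜ of {x₂,x₃,x₄,x₅,x₆}
  {x₂,x₄}  = {x₂} ∪ {x₄}
  {x₂,x₅}  = {x₂} ∪ {x₅}
  {x₄,x₅}  = {x₄} ∪ {x₅}
  {x₁,x₂,x₃}  = ᶜ of {x₄,x₅,x₆}
  {x₁,x₂,x₅}  = ᶜ of {x₃,x₄,x₆}
  {x₁,x₂,x₆}  = {x₁,x₂} ∪ {x₂,x₆}
  {x₁,x₃,x₄}  = ᶜ of {x₂,x₅,x₆}
  {x₁,x₃,x₅}  = ᶜ of {x₂,x₄,x₆}
  {x₁,x₄,x₆}  = {x₁,x₄} ∪ {x₄,x₆}
  {x₂,x₃,x₅}  = {x₂} ∪ {x₃,x₅}
  {x₃,x₄,x₅}  = {x₃,x₄} ∪ {x₃,x₅}
  {x₁,x₂,x₃,x₅}  = ᶜ of {x₄,x₆}
  {x₁,x₂,x₃,x₆}  = {x₁,x₂} ∪ {x₂,x₃,x₆}
  {x₁,x₂,x₄,x₅}  = ᶜ of {x₃,x₆}
  {x₁,x₃,x₄,x₆}  = {x₃,x₆} ∪ {x₁,x₄}
  {x₁,x₃,x₅,x₆}  = {x₁,x₅,x₆} ∪ {x₃,x₅}
  {x₂,x₃,x₄,x₅}  = {x₃,x₅} ∪ {x₂,x₃,x₄}
  {x₂,x₄,x₅,x₆}  = {x₂,x₄,x₆} ∪ {x₄,x₅,x₆}
  [60 total]
Pass 5. New:
  {x₁,x₃}  = ᶜ of {x₂,x₄,x₅,x₆}
  {x₁,x₆}  = ᶜ of {x₂,x₃,x₄,x₅}
  {x₁,x₃,x₆}  = {x₃,x₆} ∪ {x₁}
  {x₂,x₄,x₅}  = {x₂,x₅} ∪ {x₄,x₅}
  [64 total]
Pass 6: already closed under ᶜ and ∪.

|σ(𝒢)| = 64.  σ(𝒢) = { ∅, {x₁}, {x₂}, {x₃}, {x₄}, {x₅}, {x₆}, {x₁,x₂}, {x₁,x₃}, {x₁,x₄}, {x₁,x₅}, {x₁,x₆}, {x₂,x₃}, {x₂,x₄}, {x₂,x₅}, {x₂,x₆}, {x₃,x₄}, {x₃,x₅}, {x₃,x₆}, {x₄,x₅}, {x₄,x₆}, {x₅,x₆}, {x₁,x₂,x₃}, {x₁,x₂,x₄}, {x₁,x₂,x₅}, {x₁,x₂,x₆}, {x₁,x₃,x₄}, {x₁,x₃,x₅}, {x₁,x₃,x₆}, {x₁,x₄,x₅}, {x₁,x₄,x₆}, {x₁,x₅,x₆}, {x₂,x₃,x₄}, {x₂,x₃,x₅}, {x₂,x₃,x₆}, {x₂,x₄,x₅}, {x₂,x₄,x₆}, {x₂,x₅,x₆}, {x₃,x₄,x₅}, {x₃,x₄,x₆}, {x₃,x₅,x₆}, {x₄,x₅,x₆}, {x₁,x₂,x₃,x₄}, {x₁,x₂,x₃,x₅}, {x₁,x₂,x₃,x₆}, {x₁,x₂,x₄,x₅}, {x₁,x₂,x₄,x₆}, {x₁,x₂,x₅,x₆}, {x₁,x₃,x₄,x₅}, {x₁,x₃,x₄,x₆}, {x₁,x₃,x₅,x₆}, {x₁,x₄,x₅,x₆}, {x₂,x₃,x₄,x₅}, {x₂,x₃,x₄,x₆}, {x₂,x₃,x₅,x₆}, {x₂,x₄,x₅,x₆}, {x₃,x₄,x₅,x₆}, {x₁,x₂,x₃,x₄,x₅}, {x₁,x₂,x₃,x₄,x₆}, {x₁,x₂,x₃,x₅,x₆}, {x₁,x₂,x₄,x₅,x₆}, {x₁,x₃,x₄,x₅,x₆}, {x₂,x₃,x₄,x₅,x₆}, Ω }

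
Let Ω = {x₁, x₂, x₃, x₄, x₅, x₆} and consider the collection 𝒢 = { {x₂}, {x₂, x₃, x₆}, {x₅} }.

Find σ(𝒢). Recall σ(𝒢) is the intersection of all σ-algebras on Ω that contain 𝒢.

Seed the family with 𝒢 together with ∅ and Ω: { ∅, {x₂}, {x₅}, {x₂, x₃, x₆}, Ω }.
Round 1: 5 new —
  {x₂, x₅}  = {x₂} ∪ {x₅}
  {x₁, x₄, x₅}  = Ω∖{x₂, x₃, x₆}
  {x₂, x₃, x₅, x₆}  = {x₂, x₃, x₆} ∪ {x₅}
  {x₁, x₂, x₃, x₄, x₆}  = Ω∖{x₅}
  {x₁, x₃, x₄, x₅, x₆}  = Ω∖{x₂}
  [10 total]
Round 2: 3 new —
  {x₁, x₄}  = Ω∖{x₂, x₃, x₅, x₆}
  {x₁, x₂, x₄, x₅}  = {x₁, x₄, x₅} ∪ {x₂, x₅}
  {x₁, x₃, x₄, x₆}  = Ω∖{x₂, x₅}
  [13 total]
Round 3. New:
  {x₃, x₆}  = Ω∖{x₁, x₂, x₄, x₅}
  {x₁, x₂, x₄}  = {x₁, x₄} ∪ {x₂}
  [15 total]
Round 4: +1 →
  {x₃, x₅, x₆}  = Ω∖{x₁, x₂, x₄}
  [16 total]
Round 5: closed — nothing new.

Therefore σ(𝒢) = { ∅, {x₂}, {x₅}, {x₁, x₄}, {x₂, x₅}, {x₃, x₆}, {x₁, x₂, x₄}, {x₁, x₄, x₅}, {x₂, x₃, x₆}, {x₃, x₅, x₆}, {x₁, x₂, x₄, x₅}, {x₁, x₃, x₄, x₆}, {x₂, x₃, x₅, x₆}, {x₁, x₂, x₃, x₄, x₆}, {x₁, x₃, x₄, x₅, x₆}, Ω } (|σ(𝒢)| = 16).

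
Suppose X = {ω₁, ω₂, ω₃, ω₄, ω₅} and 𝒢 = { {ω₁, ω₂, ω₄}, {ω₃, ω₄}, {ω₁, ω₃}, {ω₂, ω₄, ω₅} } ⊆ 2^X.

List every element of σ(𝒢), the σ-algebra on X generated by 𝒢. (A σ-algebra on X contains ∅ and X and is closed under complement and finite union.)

Answer: σ(𝒢) = { {}, {ω₁}, {ω₂}, {ω₃}, {ω₄}, {ω₅}, {ω₁, ω₂}, {ω₁, ω₃}, {ω₁, ω₄}, {ω₁, ω₅}, {ω₂, ω₃}, {ω₂, ω₄}, {ω₂, ω₅}, {ω₃, ω₄}, {ω₃, ω₅}, {ω₄, ω₅}, {ω₁, ω₂, ω₃}, {ω₁, ω₂, ω₄}, {ω₁, ω₂, ω₅}, {ω₁, ω₃, ω₄}, {ω₁, ω₃, ω₅}, {ω₁, ω₄, ω₅}, {ω₂, ω₃, ω₄}, {ω₂, ω₃, ω₅}, {ω₂, ω₄, ω₅}, {ω₃, ω₄, ω₅}, {ω₁, ω₂, ω₃, ω₄}, {ω₁, ω₂, ω₃, ω₅}, {ω₁, ω₂, ω₄, ω₅}, {ω₁, ω₃, ω₄, ω₅}, {ω₂, ω₃, ω₄, ω₅}, X }

Trace:
Take S₀ = 𝒢 ∪ {∅, X} = { {}, {ω₁, ω₃}, {ω₃, ω₄}, {ω₁, ω₂, ω₄}, {ω₂, ω₄, ω₅}, X }.
Iteration 1 (6 new):
  {ω₃, ω₅}  = complement {ω₁, ω₂, ω₄}
  {ω₁, ω₂, ω₅}  = complement {ω₃, ω₄}
  {ω₁, ω₃, ω₄}  = {ω₃, ω₄} ∪ {ω₁, ω₃}
  {ω₁, ω₂, ω₃, ω₄}  = {ω₃, ω₄} ∪ {ω₁, ω₂, ω₄}
  {ω₁, ω₂, ω₄, ω₅}  = {ω₁, ω₂, ω₄} ∪ {ω₂, ω₄, ω₅}
  {ω₂, ω₃, ω₄, ω₅}  = {ω₃, ω₄} ∪ {ω₂, ω₄, ω₅}
Iteration 2: +8 →
  {ω₁}  = complement {ω₂, ω₃, ω₄, ω₅}
  {ω₃}  = complement {ω₁, ω₂, ω₄, ω₅}
  {ω₅}  = complement {ω₁, ω₂, ω₃, ω₄}
  {ω₂, ω₅}  = complement {ω₁, ω₃, ω₄}
  {ω₁, ω₃, ω₅}  = {ω₁, ω₃} ∪ {ω₃, ω₅}
  {ω₃, ω₄, ω₅}  = {ω₃, ω₄} ∪ {ω₃, ω₅}
  {ω₁, ω₂, ω₃, ω₅}  = {ω₁, ω₂, ω₅} ∪ {ω₁, ω₃}
  {ω₁, ω₃, ω₄, ω₅}  = {ω₁, ω₃, ω₄} ∪ {ω₃, ω₅}
Iteration 3: 6 new —
  {ω₂}  = complement {ω₁, ω₃, ω₄, ω₅}
  {ω₄}  = complement {ω₁, ω₂, ω₃, ω₅}
  {ω₁, ω₂}  = complement {ω₃, ω₄, ω₅}
  {ω₁, ω₅}  = {ω₅} ∪ {ω₁}
  {ω₂, ω₄}  = complement {ω₁, ω₃, ω₅}
  {ω₂, ω₃, ω₅}  = {ω₂, ω₅} ∪ {ω₃, ω₅}
Iteration 4 (6 new):
  {ω₁, ω₄}  = complement {ω₂, ω₃, ω₅}
  {ω₂, ω₃}  = {ω₂} ∪ {ω₃}
  {ω₄, ω₅}  = {ω₅} ∪ {ω₄}
  {ω₁, ω₂, ω₃}  = {ω₁, ω₂} ∪ {ω₃}
  {ω₁, ω₄, ω₅}  = {ω₁, ω₅} ∪ {ω₄}
  {ω₂, ω₃, ω₄}  = complement {ω₁, ω₅}
Iteration 5: already closed under ᶜ and ∪.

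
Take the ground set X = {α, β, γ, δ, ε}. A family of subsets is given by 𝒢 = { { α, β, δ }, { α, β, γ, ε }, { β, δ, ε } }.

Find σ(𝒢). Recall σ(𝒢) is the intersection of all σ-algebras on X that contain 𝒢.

|σ(𝒢)| = 32.  σ(𝒢) = { ∅, { α }, { β }, { γ }, { δ }, { ε }, { α, β }, { α, γ }, { α, δ }, { α, ε }, { β, γ }, { β, δ }, { β, ε }, { γ, δ }, { γ, ε }, { δ, ε }, { α, β, γ }, { α, β, δ }, { α, β, ε }, { α, γ, δ }, { α, γ, ε }, { α, δ, ε }, { β, γ, δ }, { β, γ, ε }, { β, δ, ε }, { γ, δ, ε }, { α, β, γ, δ }, { α, β, γ, ε }, { α, β, δ, ε }, { α, γ, δ, ε }, { β, γ, δ, ε }, X }

Working:
Start: 𝒢 ∪ {∅, X} = { ∅, { α, β, δ }, { β, δ, ε }, { α, β, γ, ε }, X }.
Round 1. New:
  { δ }  = ᶜ of { α, β, γ, ε }
  { α, γ }  = ᶜ of { β, δ, ε }
  { γ, ε }  = ᶜ of { α, β, δ }
  { α, β, δ, ε }  = { α, β, δ } ∪ { β, δ, ε }
  — 9 sets.
Round 2: 6 new —
  { γ }  = ᶜ of { α, β, δ, ε }
  { α, γ, δ }  = { α, γ } ∪ { δ }
  { α, γ, ε }  = { α, γ } ∪ { γ, ε }
  { γ, δ, ε }  = { δ } ∪ { γ, ε }
  { α, β, γ, δ }  = { α, β, δ } ∪ { α, γ }
  { β, γ, δ, ε }  = { γ, ε } ∪ { β, δ, ε }
  — 15 sets.
Round 3: +7 →
  { α }  = ᶜ of { β, γ, δ, ε }
  { ε }  = ᶜ of { α, β, γ, δ }
  { α, β }  = ᶜ of { γ, δ, ε }
  { β, δ }  = ᶜ of { α, γ, ε }
  { β, ε }  = ᶜ of { α, γ, δ }
  { γ, δ }  = { γ } ∪ { δ }
  { α, γ, δ, ε }  = { γ, δ, ε } ∪ { α, γ, δ }
  — 22 sets.
Round 4. New:
  { β }  = ᶜ of { α, γ, δ, ε }
  { α, δ }  = { δ } ∪ { α }
  { α, ε }  = { ε } ∪ { α }
  { δ, ε }  = { ε } ∪ { δ }
  { α, β, γ }  = { α, γ } ∪ { α, β }
  { α, β, ε }  = ᶜ of { γ, δ }
  { β, γ, δ }  = { γ, δ } ∪ { β, δ }
  { β, γ, ε }  = { β, ε } ∪ { γ, ε }
  — 30 sets.
Round 5 (2 new):
  { β, γ }  = { β } ∪ { γ }
  { α, δ, ε }  = { ε } ∪ { α, δ }
  — 32 sets.
After Round 6 the family is unchanged; done.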